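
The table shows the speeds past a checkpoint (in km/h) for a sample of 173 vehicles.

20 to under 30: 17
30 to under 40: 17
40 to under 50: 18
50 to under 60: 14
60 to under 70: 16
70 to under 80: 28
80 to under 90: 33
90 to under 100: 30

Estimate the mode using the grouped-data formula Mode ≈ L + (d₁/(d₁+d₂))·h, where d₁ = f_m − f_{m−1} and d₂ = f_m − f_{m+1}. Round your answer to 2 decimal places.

86.25

Modal class: 80 to under 90 (highest frequency 33).
d₁ = 33 − 28 = 5, d₂ = 33 − 30 = 3
Mode ≈ 80 + (5/(5+3)) × 10 = 80 + 6.2500 = 86.2500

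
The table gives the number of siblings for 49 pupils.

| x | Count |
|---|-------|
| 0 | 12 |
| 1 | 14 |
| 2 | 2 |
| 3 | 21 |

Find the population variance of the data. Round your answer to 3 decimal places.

1.574

Values: 0, 1, 2, 3
n = 49, Σfx = 81, mean = 1.6531
Σfx² = 211
Σf(x − x̄)² = Σfx² − (Σfx)²/n = 211 − 81²/49 = 77.1020
Population variance = 77.1020 / 49 = 1.5735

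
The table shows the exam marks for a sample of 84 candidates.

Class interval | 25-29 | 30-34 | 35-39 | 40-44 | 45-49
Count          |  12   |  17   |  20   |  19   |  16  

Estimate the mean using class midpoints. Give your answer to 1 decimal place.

Midpoints: 27, 32, 37, 42, 47
Σfm = 12×27 + 17×32 + 20×37 + 19×42 + 16×47 = 3158
n = Σf = 84
Mean = 3158 / 84 = 37.5952

37.6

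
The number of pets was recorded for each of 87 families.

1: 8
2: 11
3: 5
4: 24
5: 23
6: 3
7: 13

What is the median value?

Cumulative frequencies: 8, 19, 24, 48, 71, 74, 87
n = 87, so the median is the value in position (n+1)/2 = 44.
Position 44 falls at value 4.

4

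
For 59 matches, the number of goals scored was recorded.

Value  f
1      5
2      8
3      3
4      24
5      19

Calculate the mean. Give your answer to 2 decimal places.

3.75

Values: 1, 2, 3, 4, 5
Σfx = 5×1 + 8×2 + 3×3 + 24×4 + 19×5 = 221
n = Σf = 59
Mean = 221 / 59 = 3.7458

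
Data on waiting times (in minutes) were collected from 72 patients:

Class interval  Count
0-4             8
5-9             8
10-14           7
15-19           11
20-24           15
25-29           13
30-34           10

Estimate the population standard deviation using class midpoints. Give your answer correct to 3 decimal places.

Midpoints: 2, 7, 12, 17, 22, 27, 32
n = 72, Σfm = 1344, mean = 18.6667
Σfm² = 31588
Σf(m − x̄)² = Σfm² − (Σfm)²/n = 31588 − 1344²/72 = 6500.0000
Population variance = 6500.0000 / 72 = 90.2778
Standard deviation = √90.2778 = 9.5015

9.501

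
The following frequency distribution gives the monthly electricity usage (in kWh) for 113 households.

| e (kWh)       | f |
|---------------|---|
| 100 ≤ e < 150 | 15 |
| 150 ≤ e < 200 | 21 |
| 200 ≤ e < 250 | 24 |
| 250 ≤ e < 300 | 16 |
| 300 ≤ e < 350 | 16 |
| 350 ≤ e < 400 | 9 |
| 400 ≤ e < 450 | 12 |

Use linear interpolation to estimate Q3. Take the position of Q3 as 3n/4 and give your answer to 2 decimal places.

Cumulative frequencies: 15, 36, 60, 76, 92, 101, 113
n = 113; position = 3n/4 = 84.75.
This falls in the class 300 ≤ e < 350: L = 300, F = 76, f = 16, h = 50.
Upper quartile ≈ 300 + ((84.75 − 76) / 16) × 50 = 327.3438

327.34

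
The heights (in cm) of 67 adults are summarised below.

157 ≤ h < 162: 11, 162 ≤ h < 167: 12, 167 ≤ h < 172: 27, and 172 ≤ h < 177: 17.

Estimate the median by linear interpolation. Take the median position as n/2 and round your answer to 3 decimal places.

Cumulative frequencies: 11, 23, 50, 67
n = 67; position = n/2 = 33.5.
This falls in the class 167 ≤ h < 172: L = 167, F = 23, f = 27, h = 5.
Median ≈ 167 + ((33.5 − 23) / 27) × 5 = 168.9444

168.944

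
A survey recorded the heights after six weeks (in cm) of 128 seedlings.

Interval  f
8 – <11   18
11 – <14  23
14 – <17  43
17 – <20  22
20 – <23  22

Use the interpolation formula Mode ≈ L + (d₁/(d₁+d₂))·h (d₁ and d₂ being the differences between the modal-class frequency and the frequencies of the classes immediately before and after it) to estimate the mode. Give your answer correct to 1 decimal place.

15.5

Modal class: 14 – <17 (highest frequency 43).
d₁ = 43 − 23 = 20, d₂ = 43 − 22 = 21
Mode ≈ 14 + (20/(20+21)) × 3 = 14 + 1.4634 = 15.4634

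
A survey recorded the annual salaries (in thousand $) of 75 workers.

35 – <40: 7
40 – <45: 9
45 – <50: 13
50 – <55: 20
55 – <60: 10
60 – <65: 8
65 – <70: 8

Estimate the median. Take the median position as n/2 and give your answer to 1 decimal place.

52.1

Cumulative frequencies: 7, 16, 29, 49, 59, 67, 75
n = 75; position = n/2 = 37.5.
This falls in the class 50 – <55: L = 50, F = 29, f = 20, h = 5.
Median ≈ 50 + ((37.5 − 29) / 20) × 5 = 52.1250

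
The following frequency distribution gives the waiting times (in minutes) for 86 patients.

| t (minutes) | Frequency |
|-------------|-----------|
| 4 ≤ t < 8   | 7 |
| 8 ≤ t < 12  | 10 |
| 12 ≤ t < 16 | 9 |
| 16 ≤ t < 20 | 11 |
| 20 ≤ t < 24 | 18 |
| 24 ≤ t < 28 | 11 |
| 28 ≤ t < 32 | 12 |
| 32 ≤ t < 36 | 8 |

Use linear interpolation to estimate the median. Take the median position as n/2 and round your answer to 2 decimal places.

21.33

Cumulative frequencies: 7, 17, 26, 37, 55, 66, 78, 86
n = 86; position = n/2 = 43.
This falls in the class 20 ≤ t < 24: L = 20, F = 37, f = 18, h = 4.
Median ≈ 20 + ((43 − 37) / 18) × 4 = 21.3333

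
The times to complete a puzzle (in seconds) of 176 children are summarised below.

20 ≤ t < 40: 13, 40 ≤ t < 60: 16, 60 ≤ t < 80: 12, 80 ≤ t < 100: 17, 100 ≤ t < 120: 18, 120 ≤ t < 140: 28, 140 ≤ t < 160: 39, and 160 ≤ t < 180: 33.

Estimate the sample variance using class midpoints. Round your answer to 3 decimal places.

Midpoints: 30, 50, 70, 90, 110, 130, 150, 170
n = 176, Σfm = 20640, mean = 117.2727
Σfm² = 2770400
Σf(m − x̄)² = Σfm² − (Σfm)²/n = 2770400 − 20640²/176 = 349890.9091
Sample variance = 349890.9091 / 175 = 1999.3766

1999.377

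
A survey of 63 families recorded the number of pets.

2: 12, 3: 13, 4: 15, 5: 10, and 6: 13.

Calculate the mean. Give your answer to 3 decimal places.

3.984

Values: 2, 3, 4, 5, 6
Σfx = 12×2 + 13×3 + 15×4 + 10×5 + 13×6 = 251
n = Σf = 63
Mean = 251 / 63 = 3.9841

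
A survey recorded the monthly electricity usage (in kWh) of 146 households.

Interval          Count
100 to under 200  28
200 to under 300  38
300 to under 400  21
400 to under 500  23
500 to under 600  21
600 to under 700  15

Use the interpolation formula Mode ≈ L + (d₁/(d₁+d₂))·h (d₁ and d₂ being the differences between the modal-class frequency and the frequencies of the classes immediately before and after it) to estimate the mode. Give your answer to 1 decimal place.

Modal class: 200 to under 300 (highest frequency 38).
d₁ = 38 − 28 = 10, d₂ = 38 − 21 = 17
Mode ≈ 200 + (10/(10+17)) × 100 = 200 + 37.0370 = 237.0370

237.0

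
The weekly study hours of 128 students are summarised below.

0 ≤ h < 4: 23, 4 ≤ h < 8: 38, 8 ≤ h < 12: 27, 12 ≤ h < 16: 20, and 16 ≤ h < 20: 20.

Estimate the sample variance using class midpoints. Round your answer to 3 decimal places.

Midpoints: 2, 6, 10, 14, 18
n = 128, Σfm = 1184, mean = 9.2500
Σfm² = 14560
Σf(m − x̄)² = Σfm² − (Σfm)²/n = 14560 − 1184²/128 = 3608.0000
Sample variance = 3608.0000 / 127 = 28.4094

28.409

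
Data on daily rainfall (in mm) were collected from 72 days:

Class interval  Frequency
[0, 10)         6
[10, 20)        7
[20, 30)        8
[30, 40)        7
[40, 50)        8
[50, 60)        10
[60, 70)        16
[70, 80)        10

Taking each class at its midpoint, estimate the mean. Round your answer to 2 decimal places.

45.56

Midpoints: 5, 15, 25, 35, 45, 55, 65, 75
Σfm = 6×5 + 7×15 + 8×25 + 7×35 + 8×45 + 10×55 + 16×65 + 10×75 = 3280
n = Σf = 72
Mean = 3280 / 72 = 45.5556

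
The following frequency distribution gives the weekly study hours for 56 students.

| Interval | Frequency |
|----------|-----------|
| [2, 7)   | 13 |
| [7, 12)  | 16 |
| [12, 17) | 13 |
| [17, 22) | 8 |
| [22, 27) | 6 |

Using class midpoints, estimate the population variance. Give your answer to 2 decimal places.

Midpoints: 4.5, 9.5, 14.5, 19.5, 24.5
n = 56, Σfm = 702, mean = 12.5357
Σfm² = 11084
Σf(m − x̄)² = Σfm² − (Σfm)²/n = 11084 − 702²/56 = 2283.9286
Population variance = 2283.9286 / 56 = 40.7844

40.78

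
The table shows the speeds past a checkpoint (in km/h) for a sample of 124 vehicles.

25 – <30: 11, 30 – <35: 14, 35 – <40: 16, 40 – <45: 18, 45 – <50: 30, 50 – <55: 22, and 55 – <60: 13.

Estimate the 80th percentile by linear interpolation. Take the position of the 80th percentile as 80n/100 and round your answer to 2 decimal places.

52.32

Cumulative frequencies: 11, 25, 41, 59, 89, 111, 124
n = 124; position = 80n/100 = 99.2.
This falls in the class 50 – <55: L = 50, F = 89, f = 22, h = 5.
80th percentile ≈ 50 + ((99.2 − 89) / 22) × 5 = 52.3182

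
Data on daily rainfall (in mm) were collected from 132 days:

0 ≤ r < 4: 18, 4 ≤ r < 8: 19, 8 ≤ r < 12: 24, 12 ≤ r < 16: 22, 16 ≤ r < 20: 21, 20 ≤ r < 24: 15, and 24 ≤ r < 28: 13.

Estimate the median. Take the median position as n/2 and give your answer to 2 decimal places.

Cumulative frequencies: 18, 37, 61, 83, 104, 119, 132
n = 132; position = n/2 = 66.
This falls in the class 12 ≤ r < 16: L = 12, F = 61, f = 22, h = 4.
Median ≈ 12 + ((66 − 61) / 22) × 4 = 12.9091

12.91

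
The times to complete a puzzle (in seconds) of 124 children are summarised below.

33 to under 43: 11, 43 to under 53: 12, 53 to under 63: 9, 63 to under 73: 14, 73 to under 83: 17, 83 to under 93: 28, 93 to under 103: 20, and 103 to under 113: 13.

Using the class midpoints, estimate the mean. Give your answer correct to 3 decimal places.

Midpoints: 38, 48, 58, 68, 78, 88, 98, 108
Σfm = 11×38 + 12×48 + 9×58 + 14×68 + 17×78 + 28×88 + 20×98 + 13×108 = 9622
n = Σf = 124
Mean = 9622 / 124 = 77.5968

77.597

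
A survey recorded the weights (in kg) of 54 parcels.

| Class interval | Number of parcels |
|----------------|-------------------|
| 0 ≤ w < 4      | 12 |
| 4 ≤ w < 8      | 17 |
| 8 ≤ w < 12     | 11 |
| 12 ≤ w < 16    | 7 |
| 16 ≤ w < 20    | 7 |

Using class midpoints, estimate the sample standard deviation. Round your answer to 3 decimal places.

Midpoints: 2, 6, 10, 14, 18
n = 54, Σfm = 460, mean = 8.5185
Σfm² = 5400
Σf(m − x̄)² = Σfm² − (Σfm)²/n = 5400 − 460²/54 = 1481.4815
Sample variance = 1481.4815 / 53 = 27.9525
Standard deviation = √27.9525 = 5.2870

5.287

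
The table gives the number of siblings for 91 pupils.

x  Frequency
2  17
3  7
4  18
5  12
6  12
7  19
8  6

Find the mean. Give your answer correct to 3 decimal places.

4.835

Values: 2, 3, 4, 5, 6, 7, 8
Σfx = 17×2 + 7×3 + 18×4 + 12×5 + 12×6 + 19×7 + 6×8 = 440
n = Σf = 91
Mean = 440 / 91 = 4.8352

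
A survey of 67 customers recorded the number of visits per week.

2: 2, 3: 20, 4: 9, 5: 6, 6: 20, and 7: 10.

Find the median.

Cumulative frequencies: 2, 22, 31, 37, 57, 67
n = 67, so the median is the value in position (n+1)/2 = 34.
Position 34 falls at value 5.

5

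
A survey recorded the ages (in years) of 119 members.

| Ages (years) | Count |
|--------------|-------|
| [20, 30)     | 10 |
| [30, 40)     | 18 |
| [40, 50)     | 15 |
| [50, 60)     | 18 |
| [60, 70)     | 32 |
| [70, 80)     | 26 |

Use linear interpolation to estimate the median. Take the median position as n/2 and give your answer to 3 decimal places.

Cumulative frequencies: 10, 28, 43, 61, 93, 119
n = 119; position = n/2 = 59.5.
This falls in the class [50, 60): L = 50, F = 43, f = 18, h = 10.
Median ≈ 50 + ((59.5 − 43) / 18) × 10 = 59.1667

59.167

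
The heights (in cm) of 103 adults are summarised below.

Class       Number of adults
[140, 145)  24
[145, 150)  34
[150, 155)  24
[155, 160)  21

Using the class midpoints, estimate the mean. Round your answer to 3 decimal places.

Midpoints: 142.5, 147.5, 152.5, 157.5
Σfm = 24×142.5 + 34×147.5 + 24×152.5 + 21×157.5 = 15402.5
n = Σf = 103
Mean = 15402.5 / 103 = 149.5388

149.539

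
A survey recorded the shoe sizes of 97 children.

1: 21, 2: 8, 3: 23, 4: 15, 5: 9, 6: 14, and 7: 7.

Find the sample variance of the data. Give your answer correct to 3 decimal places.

3.667

Values: 1, 2, 3, 4, 5, 6, 7
n = 97, Σfx = 344, mean = 3.5464
Σfx² = 1572
Σf(x − x̄)² = Σfx² − (Σfx)²/n = 1572 − 344²/97 = 352.0412
Sample variance = 352.0412 / 96 = 3.6671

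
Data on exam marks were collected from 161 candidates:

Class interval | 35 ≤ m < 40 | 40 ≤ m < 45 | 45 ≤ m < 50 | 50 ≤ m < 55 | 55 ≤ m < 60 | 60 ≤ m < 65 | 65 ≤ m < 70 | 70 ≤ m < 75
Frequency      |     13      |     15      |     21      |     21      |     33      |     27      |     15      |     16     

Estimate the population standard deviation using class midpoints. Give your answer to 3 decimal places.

Midpoints: 37.5, 42.5, 47.5, 52.5, 57.5, 62.5, 67.5, 72.5
n = 161, Σfm = 8982.5, mean = 55.7919
Σfm² = 517656.25
Σf(m − x̄)² = Σfm² − (Σfm)²/n = 517656.25 − 8982.5²/161 = 16505.2795
Population variance = 16505.2795 / 161 = 102.5173
Standard deviation = √102.5173 = 10.1251

10.125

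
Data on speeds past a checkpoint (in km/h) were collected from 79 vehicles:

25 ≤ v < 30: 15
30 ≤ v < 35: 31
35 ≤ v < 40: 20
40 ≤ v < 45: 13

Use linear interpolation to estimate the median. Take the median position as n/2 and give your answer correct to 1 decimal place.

Cumulative frequencies: 15, 46, 66, 79
n = 79; position = n/2 = 39.5.
This falls in the class 30 ≤ v < 35: L = 30, F = 15, f = 31, h = 5.
Median ≈ 30 + ((39.5 − 15) / 31) × 5 = 33.9516

34.0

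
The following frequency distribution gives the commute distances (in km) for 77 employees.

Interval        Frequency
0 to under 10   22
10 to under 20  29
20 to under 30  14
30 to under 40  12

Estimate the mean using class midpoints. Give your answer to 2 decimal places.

17.08

Midpoints: 5, 15, 25, 35
Σfm = 22×5 + 29×15 + 14×25 + 12×35 = 1315
n = Σf = 77
Mean = 1315 / 77 = 17.0779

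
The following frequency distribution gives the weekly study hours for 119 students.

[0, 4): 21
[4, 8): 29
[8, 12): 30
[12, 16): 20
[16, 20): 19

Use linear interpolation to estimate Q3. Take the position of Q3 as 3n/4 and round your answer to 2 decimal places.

Cumulative frequencies: 21, 50, 80, 100, 119
n = 119; position = 3n/4 = 89.25.
This falls in the class [12, 16): L = 12, F = 80, f = 20, h = 4.
Upper quartile ≈ 12 + ((89.25 − 80) / 20) × 4 = 13.8500

13.85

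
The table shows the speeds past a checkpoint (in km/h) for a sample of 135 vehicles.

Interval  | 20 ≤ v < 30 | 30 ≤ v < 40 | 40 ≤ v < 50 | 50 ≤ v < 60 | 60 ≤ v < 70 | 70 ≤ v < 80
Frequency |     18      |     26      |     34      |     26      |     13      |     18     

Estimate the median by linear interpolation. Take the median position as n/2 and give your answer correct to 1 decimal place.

46.9

Cumulative frequencies: 18, 44, 78, 104, 117, 135
n = 135; position = n/2 = 67.5.
This falls in the class 40 ≤ v < 50: L = 40, F = 44, f = 34, h = 10.
Median ≈ 40 + ((67.5 − 44) / 34) × 10 = 46.9118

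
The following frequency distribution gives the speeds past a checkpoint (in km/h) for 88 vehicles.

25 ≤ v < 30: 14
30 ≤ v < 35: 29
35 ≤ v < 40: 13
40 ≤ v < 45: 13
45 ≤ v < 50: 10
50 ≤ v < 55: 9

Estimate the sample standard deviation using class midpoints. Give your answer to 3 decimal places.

7.931

Midpoints: 27.5, 32.5, 37.5, 42.5, 47.5, 52.5
n = 88, Σfm = 3315, mean = 37.6705
Σfm² = 130350
Σf(m − x̄)² = Σfm² − (Σfm)²/n = 130350 − 3315²/88 = 5472.4432
Sample variance = 5472.4432 / 87 = 62.9016
Standard deviation = √62.9016 = 7.9311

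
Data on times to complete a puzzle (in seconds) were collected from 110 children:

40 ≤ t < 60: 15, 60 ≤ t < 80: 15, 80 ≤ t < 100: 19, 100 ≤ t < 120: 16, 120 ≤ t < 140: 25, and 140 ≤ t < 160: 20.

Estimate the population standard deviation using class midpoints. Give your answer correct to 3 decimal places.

Midpoints: 50, 70, 90, 110, 130, 150
n = 110, Σfm = 11520, mean = 104.7273
Σfm² = 1331000
Σf(m − x̄)² = Σfm² − (Σfm)²/n = 1331000 − 11520²/110 = 124541.8182
Population variance = 124541.8182 / 110 = 1132.1983
Standard deviation = √1132.1983 = 33.6482

33.648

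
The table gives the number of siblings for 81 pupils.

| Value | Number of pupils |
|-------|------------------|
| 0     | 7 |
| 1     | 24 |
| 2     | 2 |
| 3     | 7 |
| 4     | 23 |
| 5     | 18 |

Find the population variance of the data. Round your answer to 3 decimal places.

3.139

Values: 0, 1, 2, 3, 4, 5
n = 81, Σfx = 231, mean = 2.8519
Σfx² = 913
Σf(x − x̄)² = Σfx² − (Σfx)²/n = 913 − 231²/81 = 254.2222
Population variance = 254.2222 / 81 = 3.1385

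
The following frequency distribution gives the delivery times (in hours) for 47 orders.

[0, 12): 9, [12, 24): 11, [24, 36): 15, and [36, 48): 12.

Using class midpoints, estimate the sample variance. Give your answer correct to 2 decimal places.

Midpoints: 6, 18, 30, 42
n = 47, Σfm = 1206, mean = 25.6596
Σfm² = 38556
Σf(m − x̄)² = Σfm² − (Σfm)²/n = 38556 − 1206²/47 = 7610.5532
Sample variance = 7610.5532 / 46 = 165.4468

165.45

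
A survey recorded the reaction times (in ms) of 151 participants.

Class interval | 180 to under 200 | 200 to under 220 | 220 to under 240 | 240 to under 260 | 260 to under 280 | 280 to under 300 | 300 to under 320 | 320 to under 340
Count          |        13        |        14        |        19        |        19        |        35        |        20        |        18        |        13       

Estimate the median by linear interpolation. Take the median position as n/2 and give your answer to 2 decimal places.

Cumulative frequencies: 13, 27, 46, 65, 100, 120, 138, 151
n = 151; position = n/2 = 75.5.
This falls in the class 260 to under 280: L = 260, F = 65, f = 35, h = 20.
Median ≈ 260 + ((75.5 − 65) / 35) × 20 = 266.0000

266.00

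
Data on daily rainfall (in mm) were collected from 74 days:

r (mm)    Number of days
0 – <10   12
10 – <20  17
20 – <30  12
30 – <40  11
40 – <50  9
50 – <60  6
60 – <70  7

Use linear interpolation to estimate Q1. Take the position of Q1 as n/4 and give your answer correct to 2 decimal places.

Cumulative frequencies: 12, 29, 41, 52, 61, 67, 74
n = 74; position = n/4 = 18.5.
This falls in the class 10 – <20: L = 10, F = 12, f = 17, h = 10.
Lower quartile ≈ 10 + ((18.5 − 12) / 17) × 10 = 13.8235

13.82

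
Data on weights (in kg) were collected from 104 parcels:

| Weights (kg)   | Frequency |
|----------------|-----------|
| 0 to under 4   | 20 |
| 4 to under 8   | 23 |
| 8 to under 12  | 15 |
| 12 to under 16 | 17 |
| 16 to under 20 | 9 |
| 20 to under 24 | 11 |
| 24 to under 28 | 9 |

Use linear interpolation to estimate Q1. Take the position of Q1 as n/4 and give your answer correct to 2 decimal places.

5.04

Cumulative frequencies: 20, 43, 58, 75, 84, 95, 104
n = 104; position = n/4 = 26.
This falls in the class 4 to under 8: L = 4, F = 20, f = 23, h = 4.
Lower quartile ≈ 4 + ((26 − 20) / 23) × 4 = 5.0435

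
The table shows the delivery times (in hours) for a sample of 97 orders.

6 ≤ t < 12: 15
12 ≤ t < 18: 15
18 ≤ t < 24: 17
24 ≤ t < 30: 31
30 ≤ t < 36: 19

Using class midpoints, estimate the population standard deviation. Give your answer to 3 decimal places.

Midpoints: 9, 15, 21, 27, 33
n = 97, Σfm = 2181, mean = 22.4845
Σfm² = 55377
Σf(m − x̄)² = Σfm² − (Σfm)²/n = 55377 − 2181²/97 = 6338.2268
Population variance = 6338.2268 / 97 = 65.3425
Standard deviation = √65.3425 = 8.0835

8.083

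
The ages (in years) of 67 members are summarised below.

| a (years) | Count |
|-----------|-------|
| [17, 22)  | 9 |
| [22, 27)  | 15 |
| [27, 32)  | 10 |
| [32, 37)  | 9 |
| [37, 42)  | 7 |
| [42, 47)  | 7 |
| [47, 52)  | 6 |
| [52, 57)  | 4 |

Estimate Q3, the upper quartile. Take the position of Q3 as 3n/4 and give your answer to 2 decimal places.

Cumulative frequencies: 9, 24, 34, 43, 50, 57, 63, 67
n = 67; position = 3n/4 = 50.25.
This falls in the class [42, 47): L = 42, F = 50, f = 7, h = 5.
Upper quartile ≈ 42 + ((50.25 − 50) / 7) × 5 = 42.1786

42.18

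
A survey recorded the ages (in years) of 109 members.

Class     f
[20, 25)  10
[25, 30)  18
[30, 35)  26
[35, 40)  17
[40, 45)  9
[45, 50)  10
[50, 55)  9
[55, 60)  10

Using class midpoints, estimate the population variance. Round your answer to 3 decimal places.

109.599

Midpoints: 22.5, 27.5, 32.5, 37.5, 42.5, 47.5, 52.5, 57.5
n = 109, Σfm = 4107.5, mean = 37.6835
Σfm² = 166731.25
Σf(m − x̄)² = Σfm² − (Σfm)²/n = 166731.25 − 4107.5²/109 = 11946.3303
Population variance = 11946.3303 / 109 = 109.5994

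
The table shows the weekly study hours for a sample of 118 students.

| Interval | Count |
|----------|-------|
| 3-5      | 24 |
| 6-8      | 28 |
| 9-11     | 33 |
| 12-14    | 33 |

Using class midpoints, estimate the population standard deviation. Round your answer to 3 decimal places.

3.283

Midpoints: 4, 7, 10, 13
n = 118, Σfm = 1051, mean = 8.9068
Σfm² = 10633
Σf(m − x̄)² = Σfm² − (Σfm)²/n = 10633 − 1051²/118 = 1271.9746
Population variance = 1271.9746 / 118 = 10.7794
Standard deviation = √10.7794 = 3.2832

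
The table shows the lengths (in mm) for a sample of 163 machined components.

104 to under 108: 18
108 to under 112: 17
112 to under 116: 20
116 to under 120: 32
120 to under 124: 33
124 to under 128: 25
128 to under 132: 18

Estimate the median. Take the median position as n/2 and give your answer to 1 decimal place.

119.3

Cumulative frequencies: 18, 35, 55, 87, 120, 145, 163
n = 163; position = n/2 = 81.5.
This falls in the class 116 to under 120: L = 116, F = 55, f = 32, h = 4.
Median ≈ 116 + ((81.5 − 55) / 32) × 4 = 119.3125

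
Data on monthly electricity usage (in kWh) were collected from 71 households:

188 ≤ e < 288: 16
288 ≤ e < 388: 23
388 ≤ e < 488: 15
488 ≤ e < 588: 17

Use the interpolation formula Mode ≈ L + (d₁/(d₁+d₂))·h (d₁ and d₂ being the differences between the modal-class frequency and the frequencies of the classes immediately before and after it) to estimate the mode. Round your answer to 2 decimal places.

334.67

Modal class: 288 ≤ e < 388 (highest frequency 23).
d₁ = 23 − 16 = 7, d₂ = 23 − 15 = 8
Mode ≈ 288 + (7/(7+8)) × 100 = 288 + 46.6667 = 334.6667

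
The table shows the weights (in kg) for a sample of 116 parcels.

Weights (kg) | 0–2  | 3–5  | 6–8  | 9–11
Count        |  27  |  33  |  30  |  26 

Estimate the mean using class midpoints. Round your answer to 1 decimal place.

Midpoints: 1, 4, 7, 10
Σfm = 27×1 + 33×4 + 30×7 + 26×10 = 629
n = Σf = 116
Mean = 629 / 116 = 5.4224

5.4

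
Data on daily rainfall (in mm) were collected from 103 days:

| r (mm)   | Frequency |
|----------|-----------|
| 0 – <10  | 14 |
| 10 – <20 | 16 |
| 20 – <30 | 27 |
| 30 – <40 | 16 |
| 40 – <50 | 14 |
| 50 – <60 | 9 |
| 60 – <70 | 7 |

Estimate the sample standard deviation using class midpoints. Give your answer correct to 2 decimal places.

Midpoints: 5, 15, 25, 35, 45, 55, 65
n = 103, Σfm = 3125, mean = 30.3398
Σfm² = 125575
Σf(m − x̄)² = Σfm² − (Σfm)²/n = 125575 − 3125²/103 = 30763.1068
Sample variance = 30763.1068 / 102 = 301.5991
Standard deviation = √301.5991 = 17.3666

17.37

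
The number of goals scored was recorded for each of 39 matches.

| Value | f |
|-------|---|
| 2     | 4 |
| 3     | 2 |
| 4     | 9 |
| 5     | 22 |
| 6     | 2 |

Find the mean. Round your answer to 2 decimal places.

4.41

Values: 2, 3, 4, 5, 6
Σfx = 4×2 + 2×3 + 9×4 + 22×5 + 2×6 = 172
n = Σf = 39
Mean = 172 / 39 = 4.4103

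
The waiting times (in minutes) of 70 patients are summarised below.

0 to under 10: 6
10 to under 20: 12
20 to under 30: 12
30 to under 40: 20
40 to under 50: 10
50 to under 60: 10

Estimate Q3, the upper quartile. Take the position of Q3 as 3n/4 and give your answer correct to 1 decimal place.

42.5

Cumulative frequencies: 6, 18, 30, 50, 60, 70
n = 70; position = 3n/4 = 52.5.
This falls in the class 40 to under 50: L = 40, F = 50, f = 10, h = 10.
Upper quartile ≈ 40 + ((52.5 − 50) / 10) × 10 = 42.5000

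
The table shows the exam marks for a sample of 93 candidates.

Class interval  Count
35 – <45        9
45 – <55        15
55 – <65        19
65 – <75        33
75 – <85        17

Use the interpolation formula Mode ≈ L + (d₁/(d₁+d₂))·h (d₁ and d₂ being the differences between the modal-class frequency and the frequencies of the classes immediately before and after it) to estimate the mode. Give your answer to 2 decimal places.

69.67

Modal class: 65 – <75 (highest frequency 33).
d₁ = 33 − 19 = 14, d₂ = 33 − 17 = 16
Mode ≈ 65 + (14/(14+16)) × 10 = 65 + 4.6667 = 69.6667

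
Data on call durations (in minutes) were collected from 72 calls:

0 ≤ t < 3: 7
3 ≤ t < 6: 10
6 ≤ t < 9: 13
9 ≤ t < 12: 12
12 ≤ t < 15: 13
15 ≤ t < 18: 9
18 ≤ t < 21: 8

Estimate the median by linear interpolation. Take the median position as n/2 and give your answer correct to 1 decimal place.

10.5

Cumulative frequencies: 7, 17, 30, 42, 55, 64, 72
n = 72; position = n/2 = 36.
This falls in the class 9 ≤ t < 12: L = 9, F = 30, f = 12, h = 3.
Median ≈ 9 + ((36 − 30) / 12) × 3 = 10.5000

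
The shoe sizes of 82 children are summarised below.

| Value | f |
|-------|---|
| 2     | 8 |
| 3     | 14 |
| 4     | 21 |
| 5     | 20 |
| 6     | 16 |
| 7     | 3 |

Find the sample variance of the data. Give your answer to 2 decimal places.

1.79

Values: 2, 3, 4, 5, 6, 7
n = 82, Σfx = 359, mean = 4.3780
Σfx² = 1717
Σf(x − x̄)² = Σfx² − (Σfx)²/n = 1717 − 359²/82 = 145.2805
Sample variance = 145.2805 / 81 = 1.7936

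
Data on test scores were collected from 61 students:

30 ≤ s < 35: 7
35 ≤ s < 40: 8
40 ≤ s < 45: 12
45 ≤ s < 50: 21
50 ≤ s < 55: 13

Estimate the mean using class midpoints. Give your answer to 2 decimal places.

Midpoints: 32.5, 37.5, 42.5, 47.5, 52.5
Σfm = 7×32.5 + 8×37.5 + 12×42.5 + 21×47.5 + 13×52.5 = 2717.5
n = Σf = 61
Mean = 2717.5 / 61 = 44.5492

44.55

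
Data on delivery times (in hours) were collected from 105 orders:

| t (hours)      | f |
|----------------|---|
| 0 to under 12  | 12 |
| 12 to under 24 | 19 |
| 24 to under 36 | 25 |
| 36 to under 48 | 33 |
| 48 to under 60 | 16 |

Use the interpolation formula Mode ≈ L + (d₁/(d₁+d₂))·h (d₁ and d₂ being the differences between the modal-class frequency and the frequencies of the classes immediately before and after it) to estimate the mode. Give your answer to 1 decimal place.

Modal class: 36 to under 48 (highest frequency 33).
d₁ = 33 − 25 = 8, d₂ = 33 − 16 = 17
Mode ≈ 36 + (8/(8+17)) × 12 = 36 + 3.8400 = 39.8400

39.8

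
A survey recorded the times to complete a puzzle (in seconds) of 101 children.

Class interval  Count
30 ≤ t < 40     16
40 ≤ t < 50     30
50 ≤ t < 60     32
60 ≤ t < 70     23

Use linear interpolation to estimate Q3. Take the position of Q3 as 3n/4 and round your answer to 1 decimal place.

Cumulative frequencies: 16, 46, 78, 101
n = 101; position = 3n/4 = 75.75.
This falls in the class 50 ≤ t < 60: L = 50, F = 46, f = 32, h = 10.
Upper quartile ≈ 50 + ((75.75 − 46) / 32) × 10 = 59.2969

59.3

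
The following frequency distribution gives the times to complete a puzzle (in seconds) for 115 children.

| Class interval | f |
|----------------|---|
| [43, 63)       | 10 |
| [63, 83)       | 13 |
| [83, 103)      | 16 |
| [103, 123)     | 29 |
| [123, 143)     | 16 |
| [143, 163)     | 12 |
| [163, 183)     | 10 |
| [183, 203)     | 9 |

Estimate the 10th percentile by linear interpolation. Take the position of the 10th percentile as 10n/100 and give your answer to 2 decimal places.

Cumulative frequencies: 10, 23, 39, 68, 84, 96, 106, 115
n = 115; position = 10n/100 = 11.5.
This falls in the class [63, 83): L = 63, F = 10, f = 13, h = 20.
10th percentile ≈ 63 + ((11.5 − 10) / 13) × 20 = 65.3077

65.31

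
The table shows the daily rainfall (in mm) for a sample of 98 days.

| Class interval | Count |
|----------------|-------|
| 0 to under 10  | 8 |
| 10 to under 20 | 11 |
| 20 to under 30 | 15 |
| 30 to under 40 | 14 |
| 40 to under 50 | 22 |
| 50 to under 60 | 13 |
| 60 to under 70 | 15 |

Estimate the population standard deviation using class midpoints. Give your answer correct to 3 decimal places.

18.338

Midpoints: 5, 15, 25, 35, 45, 55, 65
n = 98, Σfm = 3750, mean = 38.2653
Σfm² = 176450
Σf(m − x̄)² = Σfm² − (Σfm)²/n = 176450 − 3750²/98 = 32955.1020
Population variance = 32955.1020 / 98 = 336.2766
Standard deviation = √336.2766 = 18.3378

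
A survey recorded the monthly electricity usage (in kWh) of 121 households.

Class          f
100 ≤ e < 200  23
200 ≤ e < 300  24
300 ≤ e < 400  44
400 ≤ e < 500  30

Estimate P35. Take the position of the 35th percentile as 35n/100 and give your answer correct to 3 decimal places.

280.625

Cumulative frequencies: 23, 47, 91, 121
n = 121; position = 35n/100 = 42.35.
This falls in the class 200 ≤ e < 300: L = 200, F = 23, f = 24, h = 100.
35th percentile ≈ 200 + ((42.35 − 23) / 24) × 100 = 280.6250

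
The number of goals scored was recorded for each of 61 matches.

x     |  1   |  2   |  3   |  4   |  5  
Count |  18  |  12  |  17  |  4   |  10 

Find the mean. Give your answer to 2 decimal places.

Values: 1, 2, 3, 4, 5
Σfx = 18×1 + 12×2 + 17×3 + 4×4 + 10×5 = 159
n = Σf = 61
Mean = 159 / 61 = 2.6066

2.61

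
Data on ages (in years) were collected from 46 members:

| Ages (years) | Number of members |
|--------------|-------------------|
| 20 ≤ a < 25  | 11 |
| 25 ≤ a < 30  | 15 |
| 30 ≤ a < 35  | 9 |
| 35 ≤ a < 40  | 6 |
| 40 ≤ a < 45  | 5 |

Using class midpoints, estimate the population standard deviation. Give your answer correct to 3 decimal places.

Midpoints: 22.5, 27.5, 32.5, 37.5, 42.5
n = 46, Σfm = 1390, mean = 30.2174
Σfm² = 43887.5
Σf(m − x̄)² = Σfm² − (Σfm)²/n = 43887.5 − 1390²/46 = 1885.3261
Population variance = 1885.3261 / 46 = 40.9853
Standard deviation = √40.9853 = 6.4020

6.402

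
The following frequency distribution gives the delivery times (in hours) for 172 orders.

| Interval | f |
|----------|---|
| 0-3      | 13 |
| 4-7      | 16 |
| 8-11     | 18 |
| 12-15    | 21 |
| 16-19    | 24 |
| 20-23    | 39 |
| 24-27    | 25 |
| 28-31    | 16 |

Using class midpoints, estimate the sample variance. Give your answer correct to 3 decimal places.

67.899

Midpoints: 1.5, 5.5, 9.5, 13.5, 17.5, 21.5, 25.5, 29.5
n = 172, Σfm = 2930, mean = 17.0349
Σfm² = 61523
Σf(m − x̄)² = Σfm² − (Σfm)²/n = 61523 − 2930²/172 = 11610.7907
Sample variance = 11610.7907 / 171 = 67.8994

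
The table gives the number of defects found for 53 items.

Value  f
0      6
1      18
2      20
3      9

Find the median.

2

Cumulative frequencies: 6, 24, 44, 53
n = 53, so the median is the value in position (n+1)/2 = 27.
Position 27 falls at value 2.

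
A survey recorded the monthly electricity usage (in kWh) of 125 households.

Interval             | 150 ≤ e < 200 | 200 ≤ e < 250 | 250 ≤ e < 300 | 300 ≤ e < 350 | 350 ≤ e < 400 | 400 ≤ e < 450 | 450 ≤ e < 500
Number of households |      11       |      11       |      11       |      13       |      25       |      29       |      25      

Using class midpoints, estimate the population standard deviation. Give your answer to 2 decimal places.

Midpoints: 175, 225, 275, 325, 375, 425, 475
n = 125, Σfm = 45225, mean = 361.8000
Σfm² = 17493125
Σf(m − x̄)² = Σfm² − (Σfm)²/n = 17493125 − 45225²/125 = 1130720.0000
Population variance = 1130720.0000 / 125 = 9045.7600
Standard deviation = √9045.7600 = 95.1092

95.11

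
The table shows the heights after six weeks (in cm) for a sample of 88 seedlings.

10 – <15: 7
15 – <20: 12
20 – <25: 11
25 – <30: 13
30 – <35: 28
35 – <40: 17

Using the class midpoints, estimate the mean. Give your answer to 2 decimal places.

Midpoints: 12.5, 17.5, 22.5, 27.5, 32.5, 37.5
Σfm = 7×12.5 + 12×17.5 + 11×22.5 + 13×27.5 + 28×32.5 + 17×37.5 = 2450
n = Σf = 88
Mean = 2450 / 88 = 27.8409

27.84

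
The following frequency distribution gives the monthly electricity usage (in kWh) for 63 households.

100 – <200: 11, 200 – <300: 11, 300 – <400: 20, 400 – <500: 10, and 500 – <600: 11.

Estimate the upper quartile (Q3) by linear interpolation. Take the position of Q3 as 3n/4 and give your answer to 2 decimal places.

452.50

Cumulative frequencies: 11, 22, 42, 52, 63
n = 63; position = 3n/4 = 47.25.
This falls in the class 400 – <500: L = 400, F = 42, f = 10, h = 100.
Upper quartile ≈ 400 + ((47.25 − 42) / 10) × 100 = 452.5000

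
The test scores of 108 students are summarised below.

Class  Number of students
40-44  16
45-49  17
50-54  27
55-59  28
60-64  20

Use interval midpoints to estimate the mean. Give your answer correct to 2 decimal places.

52.88

Midpoints: 42, 47, 52, 57, 62
Σfm = 16×42 + 17×47 + 27×52 + 28×57 + 20×62 = 5711
n = Σf = 108
Mean = 5711 / 108 = 52.8796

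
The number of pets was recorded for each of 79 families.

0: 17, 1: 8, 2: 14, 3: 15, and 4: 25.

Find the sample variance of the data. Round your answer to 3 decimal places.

Values: 0, 1, 2, 3, 4
n = 79, Σfx = 181, mean = 2.2911
Σfx² = 599
Σf(x − x̄)² = Σfx² − (Σfx)²/n = 599 − 181²/79 = 184.3038
Sample variance = 184.3038 / 78 = 2.3629

2.363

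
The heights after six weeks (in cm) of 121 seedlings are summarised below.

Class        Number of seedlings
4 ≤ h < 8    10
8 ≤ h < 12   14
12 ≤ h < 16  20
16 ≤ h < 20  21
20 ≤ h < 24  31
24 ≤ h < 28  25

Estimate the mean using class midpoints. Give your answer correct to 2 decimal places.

Midpoints: 6, 10, 14, 18, 22, 26
Σfm = 10×6 + 14×10 + 20×14 + 21×18 + 31×22 + 25×26 = 2190
n = Σf = 121
Mean = 2190 / 121 = 18.0992

18.10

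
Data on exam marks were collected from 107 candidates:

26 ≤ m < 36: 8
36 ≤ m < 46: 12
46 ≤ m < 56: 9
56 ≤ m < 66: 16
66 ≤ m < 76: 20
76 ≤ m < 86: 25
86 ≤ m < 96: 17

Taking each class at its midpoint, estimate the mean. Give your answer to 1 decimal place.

67.0

Midpoints: 31, 41, 51, 61, 71, 81, 91
Σfm = 8×31 + 12×41 + 9×51 + 16×61 + 20×71 + 25×81 + 17×91 = 7167
n = Σf = 107
Mean = 7167 / 107 = 66.9813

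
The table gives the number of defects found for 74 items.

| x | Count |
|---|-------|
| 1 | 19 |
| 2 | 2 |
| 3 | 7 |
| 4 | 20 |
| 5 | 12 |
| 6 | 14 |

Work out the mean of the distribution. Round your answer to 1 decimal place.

Values: 1, 2, 3, 4, 5, 6
Σfx = 19×1 + 2×2 + 7×3 + 20×4 + 12×5 + 14×6 = 268
n = Σf = 74
Mean = 268 / 74 = 3.6216

3.6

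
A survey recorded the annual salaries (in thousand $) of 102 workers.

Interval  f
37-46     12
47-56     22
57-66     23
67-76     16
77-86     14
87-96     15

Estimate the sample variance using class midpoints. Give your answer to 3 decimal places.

256.309

Midpoints: 41.5, 51.5, 61.5, 71.5, 81.5, 91.5
n = 102, Σfm = 6703, mean = 65.7157
Σfm² = 466379.5
Σf(m − x̄)² = Σfm² − (Σfm)²/n = 466379.5 − 6703²/102 = 25887.2549
Sample variance = 25887.2549 / 101 = 256.3095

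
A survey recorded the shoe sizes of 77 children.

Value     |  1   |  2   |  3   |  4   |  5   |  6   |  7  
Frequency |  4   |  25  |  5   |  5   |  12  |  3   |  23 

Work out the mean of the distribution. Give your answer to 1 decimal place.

Values: 1, 2, 3, 4, 5, 6, 7
Σfx = 4×1 + 25×2 + 5×3 + 5×4 + 12×5 + 3×6 + 23×7 = 328
n = Σf = 77
Mean = 328 / 77 = 4.2597

4.3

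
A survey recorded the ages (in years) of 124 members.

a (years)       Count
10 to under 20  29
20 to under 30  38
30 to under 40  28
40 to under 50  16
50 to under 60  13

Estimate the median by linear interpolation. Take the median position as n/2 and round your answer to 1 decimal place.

Cumulative frequencies: 29, 67, 95, 111, 124
n = 124; position = n/2 = 62.
This falls in the class 20 to under 30: L = 20, F = 29, f = 38, h = 10.
Median ≈ 20 + ((62 − 29) / 38) × 10 = 28.6842

28.7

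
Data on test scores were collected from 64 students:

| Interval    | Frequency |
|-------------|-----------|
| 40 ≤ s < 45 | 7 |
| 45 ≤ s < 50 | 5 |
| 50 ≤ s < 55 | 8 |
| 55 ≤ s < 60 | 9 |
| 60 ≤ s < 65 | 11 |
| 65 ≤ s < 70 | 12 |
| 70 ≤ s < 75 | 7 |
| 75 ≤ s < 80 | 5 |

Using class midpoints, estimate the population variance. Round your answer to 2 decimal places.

Midpoints: 42.5, 47.5, 52.5, 57.5, 62.5, 67.5, 72.5, 77.5
n = 64, Σfm = 3865, mean = 60.3906
Σfm² = 240200
Σf(m − x̄)² = Σfm² − (Σfm)²/n = 240200 − 3865²/64 = 6790.2344
Population variance = 6790.2344 / 64 = 106.0974

106.10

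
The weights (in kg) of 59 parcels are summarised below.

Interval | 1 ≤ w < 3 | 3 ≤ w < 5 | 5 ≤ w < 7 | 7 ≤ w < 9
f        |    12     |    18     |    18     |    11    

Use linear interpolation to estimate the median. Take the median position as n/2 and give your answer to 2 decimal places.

4.94

Cumulative frequencies: 12, 30, 48, 59
n = 59; position = n/2 = 29.5.
This falls in the class 3 ≤ w < 5: L = 3, F = 12, f = 18, h = 2.
Median ≈ 3 + ((29.5 − 12) / 18) × 2 = 4.9444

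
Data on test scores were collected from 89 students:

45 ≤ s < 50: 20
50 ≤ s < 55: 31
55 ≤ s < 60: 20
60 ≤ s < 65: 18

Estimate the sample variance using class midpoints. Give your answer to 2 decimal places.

27.68

Midpoints: 47.5, 52.5, 57.5, 62.5
n = 89, Σfm = 4852.5, mean = 54.5225
Σfm² = 267006.25
Σf(m − x̄)² = Σfm² − (Σfm)²/n = 267006.25 − 4852.5²/89 = 2435.9551
Sample variance = 2435.9551 / 88 = 27.6813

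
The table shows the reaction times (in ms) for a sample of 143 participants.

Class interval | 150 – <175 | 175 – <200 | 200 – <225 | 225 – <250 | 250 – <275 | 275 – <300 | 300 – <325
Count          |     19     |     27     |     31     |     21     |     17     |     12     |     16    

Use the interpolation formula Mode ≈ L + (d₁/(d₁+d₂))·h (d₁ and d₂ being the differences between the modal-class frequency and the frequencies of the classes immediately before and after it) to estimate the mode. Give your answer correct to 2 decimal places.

207.14

Modal class: 200 – <225 (highest frequency 31).
d₁ = 31 − 27 = 4, d₂ = 31 − 21 = 10
Mode ≈ 200 + (4/(4+10)) × 25 = 200 + 7.1429 = 207.1429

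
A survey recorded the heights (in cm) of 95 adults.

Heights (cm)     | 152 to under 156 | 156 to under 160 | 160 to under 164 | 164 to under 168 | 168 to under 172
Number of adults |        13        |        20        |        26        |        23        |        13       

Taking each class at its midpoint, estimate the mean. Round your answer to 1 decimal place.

162.1

Midpoints: 154, 158, 162, 166, 170
Σfm = 13×154 + 20×158 + 26×162 + 23×166 + 13×170 = 15402
n = Σf = 95
Mean = 15402 / 95 = 162.1263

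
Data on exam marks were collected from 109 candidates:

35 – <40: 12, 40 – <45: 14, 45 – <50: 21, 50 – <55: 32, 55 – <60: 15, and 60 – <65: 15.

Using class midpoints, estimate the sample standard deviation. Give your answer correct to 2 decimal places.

Midpoints: 37.5, 42.5, 47.5, 52.5, 57.5, 62.5
n = 109, Σfm = 5522.5, mean = 50.6651
Σfm² = 285931.25
Σf(m − x̄)² = Σfm² − (Σfm)²/n = 285931.25 − 5522.5²/109 = 6133.0275
Sample variance = 6133.0275 / 108 = 56.7873
Standard deviation = √56.7873 = 7.5357

7.54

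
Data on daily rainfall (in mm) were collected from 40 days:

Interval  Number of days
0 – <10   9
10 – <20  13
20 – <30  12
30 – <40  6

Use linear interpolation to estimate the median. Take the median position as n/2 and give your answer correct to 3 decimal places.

Cumulative frequencies: 9, 22, 34, 40
n = 40; position = n/2 = 20.
This falls in the class 10 – <20: L = 10, F = 9, f = 13, h = 10.
Median ≈ 10 + ((20 − 9) / 13) × 10 = 18.4615

18.462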